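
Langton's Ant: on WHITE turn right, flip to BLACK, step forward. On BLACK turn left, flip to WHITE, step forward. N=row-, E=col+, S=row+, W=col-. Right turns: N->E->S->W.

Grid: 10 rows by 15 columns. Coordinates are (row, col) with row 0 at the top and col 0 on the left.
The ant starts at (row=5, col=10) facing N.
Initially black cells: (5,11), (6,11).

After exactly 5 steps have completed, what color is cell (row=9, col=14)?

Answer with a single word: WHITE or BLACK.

Step 1: on WHITE (5,10): turn R to E, flip to black, move to (5,11). |black|=3
Step 2: on BLACK (5,11): turn L to N, flip to white, move to (4,11). |black|=2
Step 3: on WHITE (4,11): turn R to E, flip to black, move to (4,12). |black|=3
Step 4: on WHITE (4,12): turn R to S, flip to black, move to (5,12). |black|=4
Step 5: on WHITE (5,12): turn R to W, flip to black, move to (5,11). |black|=5

Answer: WHITE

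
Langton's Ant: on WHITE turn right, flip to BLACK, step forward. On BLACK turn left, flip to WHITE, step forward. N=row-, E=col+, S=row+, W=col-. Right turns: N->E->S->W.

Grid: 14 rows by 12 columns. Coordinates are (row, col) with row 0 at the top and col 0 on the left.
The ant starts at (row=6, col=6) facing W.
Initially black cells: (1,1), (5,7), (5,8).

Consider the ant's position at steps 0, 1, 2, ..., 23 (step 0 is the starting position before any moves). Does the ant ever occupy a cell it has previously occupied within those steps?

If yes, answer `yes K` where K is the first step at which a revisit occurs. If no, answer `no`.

Step 1: on WHITE (6,6): turn R to N, flip to black, move to (5,6). |black|=4 — new cell
Step 2: on WHITE (5,6): turn R to E, flip to black, move to (5,7). |black|=5 — new cell
Step 3: on BLACK (5,7): turn L to N, flip to white, move to (4,7). |black|=4 — new cell
Step 4: on WHITE (4,7): turn R to E, flip to black, move to (4,8). |black|=5 — new cell
Step 5: on WHITE (4,8): turn R to S, flip to black, move to (5,8). |black|=6 — new cell
Step 6: on BLACK (5,8): turn L to E, flip to white, move to (5,9). |black|=5 — new cell
Step 7: on WHITE (5,9): turn R to S, flip to black, move to (6,9). |black|=6 — new cell
Step 8: on WHITE (6,9): turn R to W, flip to black, move to (6,8). |black|=7 — new cell
Step 9: on WHITE (6,8): turn R to N, flip to black, move to (5,8). |black|=8 — REVISIT

Answer: yes 9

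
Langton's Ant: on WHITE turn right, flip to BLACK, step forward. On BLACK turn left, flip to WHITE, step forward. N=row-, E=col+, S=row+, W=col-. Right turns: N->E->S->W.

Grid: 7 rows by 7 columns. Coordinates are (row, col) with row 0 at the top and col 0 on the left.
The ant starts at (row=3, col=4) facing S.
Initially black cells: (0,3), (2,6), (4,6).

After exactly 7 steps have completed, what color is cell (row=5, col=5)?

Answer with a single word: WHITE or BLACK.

Answer: WHITE

Derivation:
Step 1: on WHITE (3,4): turn R to W, flip to black, move to (3,3). |black|=4
Step 2: on WHITE (3,3): turn R to N, flip to black, move to (2,3). |black|=5
Step 3: on WHITE (2,3): turn R to E, flip to black, move to (2,4). |black|=6
Step 4: on WHITE (2,4): turn R to S, flip to black, move to (3,4). |black|=7
Step 5: on BLACK (3,4): turn L to E, flip to white, move to (3,5). |black|=6
Step 6: on WHITE (3,5): turn R to S, flip to black, move to (4,5). |black|=7
Step 7: on WHITE (4,5): turn R to W, flip to black, move to (4,4). |black|=8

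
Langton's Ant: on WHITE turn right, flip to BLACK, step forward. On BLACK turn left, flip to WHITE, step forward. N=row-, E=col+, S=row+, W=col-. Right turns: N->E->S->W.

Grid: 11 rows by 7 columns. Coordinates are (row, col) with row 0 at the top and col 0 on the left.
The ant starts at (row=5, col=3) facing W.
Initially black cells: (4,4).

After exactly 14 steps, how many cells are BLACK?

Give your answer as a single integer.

Step 1: on WHITE (5,3): turn R to N, flip to black, move to (4,3). |black|=2
Step 2: on WHITE (4,3): turn R to E, flip to black, move to (4,4). |black|=3
Step 3: on BLACK (4,4): turn L to N, flip to white, move to (3,4). |black|=2
Step 4: on WHITE (3,4): turn R to E, flip to black, move to (3,5). |black|=3
Step 5: on WHITE (3,5): turn R to S, flip to black, move to (4,5). |black|=4
Step 6: on WHITE (4,5): turn R to W, flip to black, move to (4,4). |black|=5
Step 7: on WHITE (4,4): turn R to N, flip to black, move to (3,4). |black|=6
Step 8: on BLACK (3,4): turn L to W, flip to white, move to (3,3). |black|=5
Step 9: on WHITE (3,3): turn R to N, flip to black, move to (2,3). |black|=6
Step 10: on WHITE (2,3): turn R to E, flip to black, move to (2,4). |black|=7
Step 11: on WHITE (2,4): turn R to S, flip to black, move to (3,4). |black|=8
Step 12: on WHITE (3,4): turn R to W, flip to black, move to (3,3). |black|=9
Step 13: on BLACK (3,3): turn L to S, flip to white, move to (4,3). |black|=8
Step 14: on BLACK (4,3): turn L to E, flip to white, move to (4,4). |black|=7

Answer: 7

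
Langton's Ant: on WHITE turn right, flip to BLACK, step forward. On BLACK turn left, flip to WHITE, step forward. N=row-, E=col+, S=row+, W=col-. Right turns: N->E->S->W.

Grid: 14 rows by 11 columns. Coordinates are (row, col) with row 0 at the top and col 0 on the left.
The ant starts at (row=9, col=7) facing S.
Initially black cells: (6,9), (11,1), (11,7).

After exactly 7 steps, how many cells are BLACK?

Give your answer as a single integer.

Answer: 8

Derivation:
Step 1: on WHITE (9,7): turn R to W, flip to black, move to (9,6). |black|=4
Step 2: on WHITE (9,6): turn R to N, flip to black, move to (8,6). |black|=5
Step 3: on WHITE (8,6): turn R to E, flip to black, move to (8,7). |black|=6
Step 4: on WHITE (8,7): turn R to S, flip to black, move to (9,7). |black|=7
Step 5: on BLACK (9,7): turn L to E, flip to white, move to (9,8). |black|=6
Step 6: on WHITE (9,8): turn R to S, flip to black, move to (10,8). |black|=7
Step 7: on WHITE (10,8): turn R to W, flip to black, move to (10,7). |black|=8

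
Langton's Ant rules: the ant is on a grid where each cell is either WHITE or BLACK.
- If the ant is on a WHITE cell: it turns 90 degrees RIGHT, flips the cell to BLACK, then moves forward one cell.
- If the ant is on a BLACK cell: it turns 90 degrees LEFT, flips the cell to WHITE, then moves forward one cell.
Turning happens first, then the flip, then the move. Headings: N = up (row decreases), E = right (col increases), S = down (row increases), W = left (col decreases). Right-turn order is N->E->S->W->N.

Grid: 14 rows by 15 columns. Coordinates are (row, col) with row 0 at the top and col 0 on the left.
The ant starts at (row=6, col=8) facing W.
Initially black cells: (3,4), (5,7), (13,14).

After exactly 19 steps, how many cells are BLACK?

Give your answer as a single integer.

Step 1: on WHITE (6,8): turn R to N, flip to black, move to (5,8). |black|=4
Step 2: on WHITE (5,8): turn R to E, flip to black, move to (5,9). |black|=5
Step 3: on WHITE (5,9): turn R to S, flip to black, move to (6,9). |black|=6
Step 4: on WHITE (6,9): turn R to W, flip to black, move to (6,8). |black|=7
Step 5: on BLACK (6,8): turn L to S, flip to white, move to (7,8). |black|=6
Step 6: on WHITE (7,8): turn R to W, flip to black, move to (7,7). |black|=7
Step 7: on WHITE (7,7): turn R to N, flip to black, move to (6,7). |black|=8
Step 8: on WHITE (6,7): turn R to E, flip to black, move to (6,8). |black|=9
Step 9: on WHITE (6,8): turn R to S, flip to black, move to (7,8). |black|=10
Step 10: on BLACK (7,8): turn L to E, flip to white, move to (7,9). |black|=9
Step 11: on WHITE (7,9): turn R to S, flip to black, move to (8,9). |black|=10
Step 12: on WHITE (8,9): turn R to W, flip to black, move to (8,8). |black|=11
Step 13: on WHITE (8,8): turn R to N, flip to black, move to (7,8). |black|=12
Step 14: on WHITE (7,8): turn R to E, flip to black, move to (7,9). |black|=13
Step 15: on BLACK (7,9): turn L to N, flip to white, move to (6,9). |black|=12
Step 16: on BLACK (6,9): turn L to W, flip to white, move to (6,8). |black|=11
Step 17: on BLACK (6,8): turn L to S, flip to white, move to (7,8). |black|=10
Step 18: on BLACK (7,8): turn L to E, flip to white, move to (7,9). |black|=9
Step 19: on WHITE (7,9): turn R to S, flip to black, move to (8,9). |black|=10

Answer: 10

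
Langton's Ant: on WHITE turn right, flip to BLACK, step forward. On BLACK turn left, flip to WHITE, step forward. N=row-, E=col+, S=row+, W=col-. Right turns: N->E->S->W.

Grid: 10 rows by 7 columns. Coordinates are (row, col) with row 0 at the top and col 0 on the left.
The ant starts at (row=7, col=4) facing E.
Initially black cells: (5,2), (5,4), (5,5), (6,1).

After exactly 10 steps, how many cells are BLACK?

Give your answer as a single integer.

Answer: 10

Derivation:
Step 1: on WHITE (7,4): turn R to S, flip to black, move to (8,4). |black|=5
Step 2: on WHITE (8,4): turn R to W, flip to black, move to (8,3). |black|=6
Step 3: on WHITE (8,3): turn R to N, flip to black, move to (7,3). |black|=7
Step 4: on WHITE (7,3): turn R to E, flip to black, move to (7,4). |black|=8
Step 5: on BLACK (7,4): turn L to N, flip to white, move to (6,4). |black|=7
Step 6: on WHITE (6,4): turn R to E, flip to black, move to (6,5). |black|=8
Step 7: on WHITE (6,5): turn R to S, flip to black, move to (7,5). |black|=9
Step 8: on WHITE (7,5): turn R to W, flip to black, move to (7,4). |black|=10
Step 9: on WHITE (7,4): turn R to N, flip to black, move to (6,4). |black|=11
Step 10: on BLACK (6,4): turn L to W, flip to white, move to (6,3). |black|=10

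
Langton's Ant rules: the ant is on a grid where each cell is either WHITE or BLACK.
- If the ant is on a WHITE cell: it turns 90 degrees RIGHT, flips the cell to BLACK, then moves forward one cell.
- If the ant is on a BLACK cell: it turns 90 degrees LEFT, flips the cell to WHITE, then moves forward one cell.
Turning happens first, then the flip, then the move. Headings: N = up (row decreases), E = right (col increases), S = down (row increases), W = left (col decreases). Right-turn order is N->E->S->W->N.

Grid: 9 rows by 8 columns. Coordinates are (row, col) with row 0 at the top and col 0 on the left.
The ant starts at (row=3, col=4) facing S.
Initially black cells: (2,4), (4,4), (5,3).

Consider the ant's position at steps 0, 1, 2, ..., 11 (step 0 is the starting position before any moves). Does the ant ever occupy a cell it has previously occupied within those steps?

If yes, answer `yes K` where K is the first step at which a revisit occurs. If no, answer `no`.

Step 1: on WHITE (3,4): turn R to W, flip to black, move to (3,3). |black|=4 — new cell
Step 2: on WHITE (3,3): turn R to N, flip to black, move to (2,3). |black|=5 — new cell
Step 3: on WHITE (2,3): turn R to E, flip to black, move to (2,4). |black|=6 — new cell
Step 4: on BLACK (2,4): turn L to N, flip to white, move to (1,4). |black|=5 — new cell
Step 5: on WHITE (1,4): turn R to E, flip to black, move to (1,5). |black|=6 — new cell
Step 6: on WHITE (1,5): turn R to S, flip to black, move to (2,5). |black|=7 — new cell
Step 7: on WHITE (2,5): turn R to W, flip to black, move to (2,4). |black|=8 — REVISIT

Answer: yes 7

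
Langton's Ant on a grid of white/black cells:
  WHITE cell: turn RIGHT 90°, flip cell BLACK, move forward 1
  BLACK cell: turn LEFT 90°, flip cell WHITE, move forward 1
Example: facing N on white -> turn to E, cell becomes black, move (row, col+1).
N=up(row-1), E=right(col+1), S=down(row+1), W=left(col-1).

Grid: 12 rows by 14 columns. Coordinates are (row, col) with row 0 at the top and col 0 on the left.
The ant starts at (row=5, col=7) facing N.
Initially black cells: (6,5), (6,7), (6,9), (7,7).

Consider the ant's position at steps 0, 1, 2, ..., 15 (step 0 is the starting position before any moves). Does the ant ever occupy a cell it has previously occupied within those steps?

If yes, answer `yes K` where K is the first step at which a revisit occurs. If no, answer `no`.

Step 1: on WHITE (5,7): turn R to E, flip to black, move to (5,8). |black|=5 — new cell
Step 2: on WHITE (5,8): turn R to S, flip to black, move to (6,8). |black|=6 — new cell
Step 3: on WHITE (6,8): turn R to W, flip to black, move to (6,7). |black|=7 — new cell
Step 4: on BLACK (6,7): turn L to S, flip to white, move to (7,7). |black|=6 — new cell
Step 5: on BLACK (7,7): turn L to E, flip to white, move to (7,8). |black|=5 — new cell
Step 6: on WHITE (7,8): turn R to S, flip to black, move to (8,8). |black|=6 — new cell
Step 7: on WHITE (8,8): turn R to W, flip to black, move to (8,7). |black|=7 — new cell
Step 8: on WHITE (8,7): turn R to N, flip to black, move to (7,7). |black|=8 — REVISIT

Answer: yes 8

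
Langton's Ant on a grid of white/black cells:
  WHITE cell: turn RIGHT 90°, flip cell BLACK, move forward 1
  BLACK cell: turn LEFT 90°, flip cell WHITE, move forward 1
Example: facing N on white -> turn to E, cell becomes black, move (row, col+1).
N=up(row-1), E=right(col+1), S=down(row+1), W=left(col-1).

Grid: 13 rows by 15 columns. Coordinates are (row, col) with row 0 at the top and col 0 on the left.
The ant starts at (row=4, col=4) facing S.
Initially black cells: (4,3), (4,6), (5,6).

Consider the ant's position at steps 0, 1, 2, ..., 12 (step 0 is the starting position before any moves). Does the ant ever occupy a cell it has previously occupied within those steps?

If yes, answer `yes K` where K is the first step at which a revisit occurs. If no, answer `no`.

Answer: yes 5

Derivation:
Step 1: on WHITE (4,4): turn R to W, flip to black, move to (4,3). |black|=4 — new cell
Step 2: on BLACK (4,3): turn L to S, flip to white, move to (5,3). |black|=3 — new cell
Step 3: on WHITE (5,3): turn R to W, flip to black, move to (5,2). |black|=4 — new cell
Step 4: on WHITE (5,2): turn R to N, flip to black, move to (4,2). |black|=5 — new cell
Step 5: on WHITE (4,2): turn R to E, flip to black, move to (4,3). |black|=6 — REVISIT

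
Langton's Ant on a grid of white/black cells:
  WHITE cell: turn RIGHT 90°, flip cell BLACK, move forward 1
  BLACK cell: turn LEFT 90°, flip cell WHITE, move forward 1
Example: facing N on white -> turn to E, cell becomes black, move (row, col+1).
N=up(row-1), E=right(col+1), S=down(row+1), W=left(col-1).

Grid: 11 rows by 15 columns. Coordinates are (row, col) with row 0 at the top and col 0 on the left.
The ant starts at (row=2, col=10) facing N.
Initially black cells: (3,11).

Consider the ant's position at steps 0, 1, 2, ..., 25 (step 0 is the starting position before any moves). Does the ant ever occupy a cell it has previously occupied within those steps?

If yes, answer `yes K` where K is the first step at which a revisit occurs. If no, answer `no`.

Step 1: on WHITE (2,10): turn R to E, flip to black, move to (2,11). |black|=2 — new cell
Step 2: on WHITE (2,11): turn R to S, flip to black, move to (3,11). |black|=3 — new cell
Step 3: on BLACK (3,11): turn L to E, flip to white, move to (3,12). |black|=2 — new cell
Step 4: on WHITE (3,12): turn R to S, flip to black, move to (4,12). |black|=3 — new cell
Step 5: on WHITE (4,12): turn R to W, flip to black, move to (4,11). |black|=4 — new cell
Step 6: on WHITE (4,11): turn R to N, flip to black, move to (3,11). |black|=5 — REVISIT

Answer: yes 6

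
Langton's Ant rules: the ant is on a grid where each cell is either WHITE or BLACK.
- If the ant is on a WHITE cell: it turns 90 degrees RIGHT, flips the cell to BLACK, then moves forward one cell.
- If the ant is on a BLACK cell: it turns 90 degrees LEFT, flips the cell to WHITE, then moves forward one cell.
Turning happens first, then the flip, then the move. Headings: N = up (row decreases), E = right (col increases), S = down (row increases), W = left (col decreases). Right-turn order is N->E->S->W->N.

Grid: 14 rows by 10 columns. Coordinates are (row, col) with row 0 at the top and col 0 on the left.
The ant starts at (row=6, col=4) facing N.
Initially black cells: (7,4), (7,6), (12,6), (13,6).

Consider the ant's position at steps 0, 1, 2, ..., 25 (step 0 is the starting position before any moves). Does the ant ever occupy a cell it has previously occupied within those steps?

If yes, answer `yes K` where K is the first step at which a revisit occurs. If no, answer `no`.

Answer: yes 7

Derivation:
Step 1: on WHITE (6,4): turn R to E, flip to black, move to (6,5). |black|=5 — new cell
Step 2: on WHITE (6,5): turn R to S, flip to black, move to (7,5). |black|=6 — new cell
Step 3: on WHITE (7,5): turn R to W, flip to black, move to (7,4). |black|=7 — new cell
Step 4: on BLACK (7,4): turn L to S, flip to white, move to (8,4). |black|=6 — new cell
Step 5: on WHITE (8,4): turn R to W, flip to black, move to (8,3). |black|=7 — new cell
Step 6: on WHITE (8,3): turn R to N, flip to black, move to (7,3). |black|=8 — new cell
Step 7: on WHITE (7,3): turn R to E, flip to black, move to (7,4). |black|=9 — REVISIT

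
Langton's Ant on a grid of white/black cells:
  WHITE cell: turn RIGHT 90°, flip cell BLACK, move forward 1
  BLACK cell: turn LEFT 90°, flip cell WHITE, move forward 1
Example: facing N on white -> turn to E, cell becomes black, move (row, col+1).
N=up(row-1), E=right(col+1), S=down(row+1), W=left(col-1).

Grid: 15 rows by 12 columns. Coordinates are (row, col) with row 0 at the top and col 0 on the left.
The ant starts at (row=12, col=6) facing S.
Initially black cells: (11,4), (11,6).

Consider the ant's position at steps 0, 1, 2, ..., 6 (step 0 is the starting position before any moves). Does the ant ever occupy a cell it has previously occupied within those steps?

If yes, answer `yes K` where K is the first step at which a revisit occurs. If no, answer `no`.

Step 1: on WHITE (12,6): turn R to W, flip to black, move to (12,5). |black|=3 — new cell
Step 2: on WHITE (12,5): turn R to N, flip to black, move to (11,5). |black|=4 — new cell
Step 3: on WHITE (11,5): turn R to E, flip to black, move to (11,6). |black|=5 — new cell
Step 4: on BLACK (11,6): turn L to N, flip to white, move to (10,6). |black|=4 — new cell
Step 5: on WHITE (10,6): turn R to E, flip to black, move to (10,7). |black|=5 — new cell
Step 6: on WHITE (10,7): turn R to S, flip to black, move to (11,7). |black|=6 — new cell
No revisit within 6 steps.

Answer: no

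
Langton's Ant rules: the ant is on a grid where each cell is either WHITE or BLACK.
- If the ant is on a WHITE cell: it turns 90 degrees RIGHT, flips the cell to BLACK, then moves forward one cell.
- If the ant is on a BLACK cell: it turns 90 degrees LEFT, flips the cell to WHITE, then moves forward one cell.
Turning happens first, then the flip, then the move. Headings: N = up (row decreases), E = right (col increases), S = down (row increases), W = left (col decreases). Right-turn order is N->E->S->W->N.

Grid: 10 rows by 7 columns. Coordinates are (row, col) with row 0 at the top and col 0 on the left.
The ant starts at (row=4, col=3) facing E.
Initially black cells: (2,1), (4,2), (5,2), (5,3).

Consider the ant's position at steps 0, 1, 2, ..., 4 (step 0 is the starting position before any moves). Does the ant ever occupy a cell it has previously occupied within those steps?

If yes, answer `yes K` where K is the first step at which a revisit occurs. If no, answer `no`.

Step 1: on WHITE (4,3): turn R to S, flip to black, move to (5,3). |black|=5 — new cell
Step 2: on BLACK (5,3): turn L to E, flip to white, move to (5,4). |black|=4 — new cell
Step 3: on WHITE (5,4): turn R to S, flip to black, move to (6,4). |black|=5 — new cell
Step 4: on WHITE (6,4): turn R to W, flip to black, move to (6,3). |black|=6 — new cell
No revisit within 4 steps.

Answer: no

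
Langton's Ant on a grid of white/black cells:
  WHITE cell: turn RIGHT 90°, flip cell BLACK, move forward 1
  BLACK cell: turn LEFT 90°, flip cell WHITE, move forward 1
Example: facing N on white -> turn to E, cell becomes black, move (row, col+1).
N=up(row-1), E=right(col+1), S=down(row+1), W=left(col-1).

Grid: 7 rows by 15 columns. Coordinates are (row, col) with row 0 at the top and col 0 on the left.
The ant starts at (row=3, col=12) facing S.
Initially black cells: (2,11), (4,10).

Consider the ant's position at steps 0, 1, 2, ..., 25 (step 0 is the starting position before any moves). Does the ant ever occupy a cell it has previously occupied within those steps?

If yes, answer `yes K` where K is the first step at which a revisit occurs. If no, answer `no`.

Answer: yes 6

Derivation:
Step 1: on WHITE (3,12): turn R to W, flip to black, move to (3,11). |black|=3 — new cell
Step 2: on WHITE (3,11): turn R to N, flip to black, move to (2,11). |black|=4 — new cell
Step 3: on BLACK (2,11): turn L to W, flip to white, move to (2,10). |black|=3 — new cell
Step 4: on WHITE (2,10): turn R to N, flip to black, move to (1,10). |black|=4 — new cell
Step 5: on WHITE (1,10): turn R to E, flip to black, move to (1,11). |black|=5 — new cell
Step 6: on WHITE (1,11): turn R to S, flip to black, move to (2,11). |black|=6 — REVISIT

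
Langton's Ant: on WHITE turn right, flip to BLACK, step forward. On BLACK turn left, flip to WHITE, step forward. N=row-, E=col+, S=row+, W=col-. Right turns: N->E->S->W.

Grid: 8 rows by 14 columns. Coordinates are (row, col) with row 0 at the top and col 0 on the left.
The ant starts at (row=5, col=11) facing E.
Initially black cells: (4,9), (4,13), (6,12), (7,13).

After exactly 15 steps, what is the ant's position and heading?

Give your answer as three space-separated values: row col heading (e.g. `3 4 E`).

Answer: 5 10 S

Derivation:
Step 1: on WHITE (5,11): turn R to S, flip to black, move to (6,11). |black|=5
Step 2: on WHITE (6,11): turn R to W, flip to black, move to (6,10). |black|=6
Step 3: on WHITE (6,10): turn R to N, flip to black, move to (5,10). |black|=7
Step 4: on WHITE (5,10): turn R to E, flip to black, move to (5,11). |black|=8
Step 5: on BLACK (5,11): turn L to N, flip to white, move to (4,11). |black|=7
Step 6: on WHITE (4,11): turn R to E, flip to black, move to (4,12). |black|=8
Step 7: on WHITE (4,12): turn R to S, flip to black, move to (5,12). |black|=9
Step 8: on WHITE (5,12): turn R to W, flip to black, move to (5,11). |black|=10
Step 9: on WHITE (5,11): turn R to N, flip to black, move to (4,11). |black|=11
Step 10: on BLACK (4,11): turn L to W, flip to white, move to (4,10). |black|=10
Step 11: on WHITE (4,10): turn R to N, flip to black, move to (3,10). |black|=11
Step 12: on WHITE (3,10): turn R to E, flip to black, move to (3,11). |black|=12
Step 13: on WHITE (3,11): turn R to S, flip to black, move to (4,11). |black|=13
Step 14: on WHITE (4,11): turn R to W, flip to black, move to (4,10). |black|=14
Step 15: on BLACK (4,10): turn L to S, flip to white, move to (5,10). |black|=13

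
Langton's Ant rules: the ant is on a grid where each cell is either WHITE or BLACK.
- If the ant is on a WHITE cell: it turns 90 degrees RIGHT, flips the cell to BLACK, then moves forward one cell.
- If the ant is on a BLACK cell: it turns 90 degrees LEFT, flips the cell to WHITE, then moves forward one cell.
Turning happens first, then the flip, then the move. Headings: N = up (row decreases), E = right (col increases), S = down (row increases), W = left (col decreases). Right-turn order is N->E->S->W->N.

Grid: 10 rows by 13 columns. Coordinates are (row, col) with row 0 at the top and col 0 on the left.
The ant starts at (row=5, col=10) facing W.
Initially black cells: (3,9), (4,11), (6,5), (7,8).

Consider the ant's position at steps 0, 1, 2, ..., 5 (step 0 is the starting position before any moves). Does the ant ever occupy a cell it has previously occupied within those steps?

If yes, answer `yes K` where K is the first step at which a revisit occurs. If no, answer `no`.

Step 1: on WHITE (5,10): turn R to N, flip to black, move to (4,10). |black|=5 — new cell
Step 2: on WHITE (4,10): turn R to E, flip to black, move to (4,11). |black|=6 — new cell
Step 3: on BLACK (4,11): turn L to N, flip to white, move to (3,11). |black|=5 — new cell
Step 4: on WHITE (3,11): turn R to E, flip to black, move to (3,12). |black|=6 — new cell
Step 5: on WHITE (3,12): turn R to S, flip to black, move to (4,12). |black|=7 — new cell
No revisit within 5 steps.

Answer: no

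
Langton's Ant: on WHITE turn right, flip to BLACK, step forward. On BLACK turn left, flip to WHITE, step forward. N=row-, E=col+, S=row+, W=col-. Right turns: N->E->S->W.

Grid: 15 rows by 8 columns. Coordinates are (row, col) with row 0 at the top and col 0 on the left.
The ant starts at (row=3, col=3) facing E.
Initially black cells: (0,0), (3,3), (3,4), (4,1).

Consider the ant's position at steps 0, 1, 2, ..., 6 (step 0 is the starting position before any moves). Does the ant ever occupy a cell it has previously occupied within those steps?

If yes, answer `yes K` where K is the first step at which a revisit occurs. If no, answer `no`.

Answer: no

Derivation:
Step 1: on BLACK (3,3): turn L to N, flip to white, move to (2,3). |black|=3 — new cell
Step 2: on WHITE (2,3): turn R to E, flip to black, move to (2,4). |black|=4 — new cell
Step 3: on WHITE (2,4): turn R to S, flip to black, move to (3,4). |black|=5 — new cell
Step 4: on BLACK (3,4): turn L to E, flip to white, move to (3,5). |black|=4 — new cell
Step 5: on WHITE (3,5): turn R to S, flip to black, move to (4,5). |black|=5 — new cell
Step 6: on WHITE (4,5): turn R to W, flip to black, move to (4,4). |black|=6 — new cell
No revisit within 6 steps.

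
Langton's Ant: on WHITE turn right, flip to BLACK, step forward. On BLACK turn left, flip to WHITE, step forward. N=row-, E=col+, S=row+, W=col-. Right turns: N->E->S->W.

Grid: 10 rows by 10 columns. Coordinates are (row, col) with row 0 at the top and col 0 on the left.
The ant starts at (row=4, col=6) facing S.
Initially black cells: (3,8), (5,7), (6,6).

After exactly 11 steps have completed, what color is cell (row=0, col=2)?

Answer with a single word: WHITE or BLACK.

Step 1: on WHITE (4,6): turn R to W, flip to black, move to (4,5). |black|=4
Step 2: on WHITE (4,5): turn R to N, flip to black, move to (3,5). |black|=5
Step 3: on WHITE (3,5): turn R to E, flip to black, move to (3,6). |black|=6
Step 4: on WHITE (3,6): turn R to S, flip to black, move to (4,6). |black|=7
Step 5: on BLACK (4,6): turn L to E, flip to white, move to (4,7). |black|=6
Step 6: on WHITE (4,7): turn R to S, flip to black, move to (5,7). |black|=7
Step 7: on BLACK (5,7): turn L to E, flip to white, move to (5,8). |black|=6
Step 8: on WHITE (5,8): turn R to S, flip to black, move to (6,8). |black|=7
Step 9: on WHITE (6,8): turn R to W, flip to black, move to (6,7). |black|=8
Step 10: on WHITE (6,7): turn R to N, flip to black, move to (5,7). |black|=9
Step 11: on WHITE (5,7): turn R to E, flip to black, move to (5,8). |black|=10

Answer: WHITE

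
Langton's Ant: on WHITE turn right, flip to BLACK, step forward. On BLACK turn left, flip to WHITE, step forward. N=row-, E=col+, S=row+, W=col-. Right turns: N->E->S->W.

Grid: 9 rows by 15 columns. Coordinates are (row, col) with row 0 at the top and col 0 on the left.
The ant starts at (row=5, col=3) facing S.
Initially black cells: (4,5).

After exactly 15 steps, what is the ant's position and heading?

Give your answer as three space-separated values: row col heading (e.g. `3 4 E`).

Step 1: on WHITE (5,3): turn R to W, flip to black, move to (5,2). |black|=2
Step 2: on WHITE (5,2): turn R to N, flip to black, move to (4,2). |black|=3
Step 3: on WHITE (4,2): turn R to E, flip to black, move to (4,3). |black|=4
Step 4: on WHITE (4,3): turn R to S, flip to black, move to (5,3). |black|=5
Step 5: on BLACK (5,3): turn L to E, flip to white, move to (5,4). |black|=4
Step 6: on WHITE (5,4): turn R to S, flip to black, move to (6,4). |black|=5
Step 7: on WHITE (6,4): turn R to W, flip to black, move to (6,3). |black|=6
Step 8: on WHITE (6,3): turn R to N, flip to black, move to (5,3). |black|=7
Step 9: on WHITE (5,3): turn R to E, flip to black, move to (5,4). |black|=8
Step 10: on BLACK (5,4): turn L to N, flip to white, move to (4,4). |black|=7
Step 11: on WHITE (4,4): turn R to E, flip to black, move to (4,5). |black|=8
Step 12: on BLACK (4,5): turn L to N, flip to white, move to (3,5). |black|=7
Step 13: on WHITE (3,5): turn R to E, flip to black, move to (3,6). |black|=8
Step 14: on WHITE (3,6): turn R to S, flip to black, move to (4,6). |black|=9
Step 15: on WHITE (4,6): turn R to W, flip to black, move to (4,5). |black|=10

Answer: 4 5 W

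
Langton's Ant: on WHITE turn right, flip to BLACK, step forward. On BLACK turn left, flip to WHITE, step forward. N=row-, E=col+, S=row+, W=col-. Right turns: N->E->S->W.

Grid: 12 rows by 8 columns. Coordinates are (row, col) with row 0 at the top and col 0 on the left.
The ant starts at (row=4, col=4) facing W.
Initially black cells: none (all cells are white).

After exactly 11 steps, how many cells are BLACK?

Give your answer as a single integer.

Answer: 7

Derivation:
Step 1: on WHITE (4,4): turn R to N, flip to black, move to (3,4). |black|=1
Step 2: on WHITE (3,4): turn R to E, flip to black, move to (3,5). |black|=2
Step 3: on WHITE (3,5): turn R to S, flip to black, move to (4,5). |black|=3
Step 4: on WHITE (4,5): turn R to W, flip to black, move to (4,4). |black|=4
Step 5: on BLACK (4,4): turn L to S, flip to white, move to (5,4). |black|=3
Step 6: on WHITE (5,4): turn R to W, flip to black, move to (5,3). |black|=4
Step 7: on WHITE (5,3): turn R to N, flip to black, move to (4,3). |black|=5
Step 8: on WHITE (4,3): turn R to E, flip to black, move to (4,4). |black|=6
Step 9: on WHITE (4,4): turn R to S, flip to black, move to (5,4). |black|=7
Step 10: on BLACK (5,4): turn L to E, flip to white, move to (5,5). |black|=6
Step 11: on WHITE (5,5): turn R to S, flip to black, move to (6,5). |black|=7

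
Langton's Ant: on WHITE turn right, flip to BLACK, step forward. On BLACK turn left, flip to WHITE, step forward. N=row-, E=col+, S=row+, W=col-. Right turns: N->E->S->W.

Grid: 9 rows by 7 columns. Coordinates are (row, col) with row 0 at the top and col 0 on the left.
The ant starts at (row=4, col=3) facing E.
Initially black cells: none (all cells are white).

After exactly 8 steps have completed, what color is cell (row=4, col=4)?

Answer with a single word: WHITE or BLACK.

Step 1: on WHITE (4,3): turn R to S, flip to black, move to (5,3). |black|=1
Step 2: on WHITE (5,3): turn R to W, flip to black, move to (5,2). |black|=2
Step 3: on WHITE (5,2): turn R to N, flip to black, move to (4,2). |black|=3
Step 4: on WHITE (4,2): turn R to E, flip to black, move to (4,3). |black|=4
Step 5: on BLACK (4,3): turn L to N, flip to white, move to (3,3). |black|=3
Step 6: on WHITE (3,3): turn R to E, flip to black, move to (3,4). |black|=4
Step 7: on WHITE (3,4): turn R to S, flip to black, move to (4,4). |black|=5
Step 8: on WHITE (4,4): turn R to W, flip to black, move to (4,3). |black|=6

Answer: BLACK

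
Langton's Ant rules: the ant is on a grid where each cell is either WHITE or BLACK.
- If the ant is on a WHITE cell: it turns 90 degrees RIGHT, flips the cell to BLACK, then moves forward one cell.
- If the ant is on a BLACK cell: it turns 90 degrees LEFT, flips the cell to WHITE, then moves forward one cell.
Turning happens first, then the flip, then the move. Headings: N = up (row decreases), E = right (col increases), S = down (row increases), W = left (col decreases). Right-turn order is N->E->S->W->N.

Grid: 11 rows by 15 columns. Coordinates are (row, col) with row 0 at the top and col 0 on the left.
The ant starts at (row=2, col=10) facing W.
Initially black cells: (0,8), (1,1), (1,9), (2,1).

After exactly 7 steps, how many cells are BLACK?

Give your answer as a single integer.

Answer: 9

Derivation:
Step 1: on WHITE (2,10): turn R to N, flip to black, move to (1,10). |black|=5
Step 2: on WHITE (1,10): turn R to E, flip to black, move to (1,11). |black|=6
Step 3: on WHITE (1,11): turn R to S, flip to black, move to (2,11). |black|=7
Step 4: on WHITE (2,11): turn R to W, flip to black, move to (2,10). |black|=8
Step 5: on BLACK (2,10): turn L to S, flip to white, move to (3,10). |black|=7
Step 6: on WHITE (3,10): turn R to W, flip to black, move to (3,9). |black|=8
Step 7: on WHITE (3,9): turn R to N, flip to black, move to (2,9). |black|=9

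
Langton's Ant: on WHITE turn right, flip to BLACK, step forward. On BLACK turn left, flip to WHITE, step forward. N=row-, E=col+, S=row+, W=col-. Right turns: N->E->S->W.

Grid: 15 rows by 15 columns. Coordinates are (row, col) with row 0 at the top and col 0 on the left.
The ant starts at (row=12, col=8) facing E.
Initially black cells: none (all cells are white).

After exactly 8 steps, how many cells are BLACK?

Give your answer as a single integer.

Step 1: on WHITE (12,8): turn R to S, flip to black, move to (13,8). |black|=1
Step 2: on WHITE (13,8): turn R to W, flip to black, move to (13,7). |black|=2
Step 3: on WHITE (13,7): turn R to N, flip to black, move to (12,7). |black|=3
Step 4: on WHITE (12,7): turn R to E, flip to black, move to (12,8). |black|=4
Step 5: on BLACK (12,8): turn L to N, flip to white, move to (11,8). |black|=3
Step 6: on WHITE (11,8): turn R to E, flip to black, move to (11,9). |black|=4
Step 7: on WHITE (11,9): turn R to S, flip to black, move to (12,9). |black|=5
Step 8: on WHITE (12,9): turn R to W, flip to black, move to (12,8). |black|=6

Answer: 6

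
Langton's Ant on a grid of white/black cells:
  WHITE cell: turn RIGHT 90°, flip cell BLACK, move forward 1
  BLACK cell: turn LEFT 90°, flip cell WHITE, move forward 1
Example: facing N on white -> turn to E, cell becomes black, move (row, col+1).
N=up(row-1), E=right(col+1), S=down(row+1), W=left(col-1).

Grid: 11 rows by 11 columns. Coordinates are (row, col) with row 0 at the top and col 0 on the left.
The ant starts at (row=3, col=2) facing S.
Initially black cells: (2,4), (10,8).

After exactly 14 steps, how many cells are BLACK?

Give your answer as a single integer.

Step 1: on WHITE (3,2): turn R to W, flip to black, move to (3,1). |black|=3
Step 2: on WHITE (3,1): turn R to N, flip to black, move to (2,1). |black|=4
Step 3: on WHITE (2,1): turn R to E, flip to black, move to (2,2). |black|=5
Step 4: on WHITE (2,2): turn R to S, flip to black, move to (3,2). |black|=6
Step 5: on BLACK (3,2): turn L to E, flip to white, move to (3,3). |black|=5
Step 6: on WHITE (3,3): turn R to S, flip to black, move to (4,3). |black|=6
Step 7: on WHITE (4,3): turn R to W, flip to black, move to (4,2). |black|=7
Step 8: on WHITE (4,2): turn R to N, flip to black, move to (3,2). |black|=8
Step 9: on WHITE (3,2): turn R to E, flip to black, move to (3,3). |black|=9
Step 10: on BLACK (3,3): turn L to N, flip to white, move to (2,3). |black|=8
Step 11: on WHITE (2,3): turn R to E, flip to black, move to (2,4). |black|=9
Step 12: on BLACK (2,4): turn L to N, flip to white, move to (1,4). |black|=8
Step 13: on WHITE (1,4): turn R to E, flip to black, move to (1,5). |black|=9
Step 14: on WHITE (1,5): turn R to S, flip to black, move to (2,5). |black|=10

Answer: 10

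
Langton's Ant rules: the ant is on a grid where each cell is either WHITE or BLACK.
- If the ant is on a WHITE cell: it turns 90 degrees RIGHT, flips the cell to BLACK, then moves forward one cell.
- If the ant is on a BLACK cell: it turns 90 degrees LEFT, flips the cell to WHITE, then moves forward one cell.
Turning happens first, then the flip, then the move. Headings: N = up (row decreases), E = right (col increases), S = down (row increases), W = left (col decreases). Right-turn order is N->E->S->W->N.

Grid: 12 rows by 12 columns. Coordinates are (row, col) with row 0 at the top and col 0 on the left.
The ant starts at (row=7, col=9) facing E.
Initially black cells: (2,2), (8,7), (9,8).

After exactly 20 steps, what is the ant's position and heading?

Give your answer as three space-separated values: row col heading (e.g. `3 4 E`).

Answer: 5 7 W

Derivation:
Step 1: on WHITE (7,9): turn R to S, flip to black, move to (8,9). |black|=4
Step 2: on WHITE (8,9): turn R to W, flip to black, move to (8,8). |black|=5
Step 3: on WHITE (8,8): turn R to N, flip to black, move to (7,8). |black|=6
Step 4: on WHITE (7,8): turn R to E, flip to black, move to (7,9). |black|=7
Step 5: on BLACK (7,9): turn L to N, flip to white, move to (6,9). |black|=6
Step 6: on WHITE (6,9): turn R to E, flip to black, move to (6,10). |black|=7
Step 7: on WHITE (6,10): turn R to S, flip to black, move to (7,10). |black|=8
Step 8: on WHITE (7,10): turn R to W, flip to black, move to (7,9). |black|=9
Step 9: on WHITE (7,9): turn R to N, flip to black, move to (6,9). |black|=10
Step 10: on BLACK (6,9): turn L to W, flip to white, move to (6,8). |black|=9
Step 11: on WHITE (6,8): turn R to N, flip to black, move to (5,8). |black|=10
Step 12: on WHITE (5,8): turn R to E, flip to black, move to (5,9). |black|=11
Step 13: on WHITE (5,9): turn R to S, flip to black, move to (6,9). |black|=12
Step 14: on WHITE (6,9): turn R to W, flip to black, move to (6,8). |black|=13
Step 15: on BLACK (6,8): turn L to S, flip to white, move to (7,8). |black|=12
Step 16: on BLACK (7,8): turn L to E, flip to white, move to (7,9). |black|=11
Step 17: on BLACK (7,9): turn L to N, flip to white, move to (6,9). |black|=10
Step 18: on BLACK (6,9): turn L to W, flip to white, move to (6,8). |black|=9
Step 19: on WHITE (6,8): turn R to N, flip to black, move to (5,8). |black|=10
Step 20: on BLACK (5,8): turn L to W, flip to white, move to (5,7). |black|=9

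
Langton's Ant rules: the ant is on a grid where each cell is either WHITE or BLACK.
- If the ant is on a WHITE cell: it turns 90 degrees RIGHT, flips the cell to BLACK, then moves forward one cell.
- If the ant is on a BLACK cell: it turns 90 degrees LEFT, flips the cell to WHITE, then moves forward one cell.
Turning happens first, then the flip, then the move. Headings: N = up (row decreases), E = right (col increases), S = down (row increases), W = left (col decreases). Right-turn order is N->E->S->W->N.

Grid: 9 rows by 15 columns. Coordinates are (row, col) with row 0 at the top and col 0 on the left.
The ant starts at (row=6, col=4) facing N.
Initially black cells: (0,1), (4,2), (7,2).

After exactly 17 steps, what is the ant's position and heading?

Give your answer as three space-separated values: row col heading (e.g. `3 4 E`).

Answer: 8 3 E

Derivation:
Step 1: on WHITE (6,4): turn R to E, flip to black, move to (6,5). |black|=4
Step 2: on WHITE (6,5): turn R to S, flip to black, move to (7,5). |black|=5
Step 3: on WHITE (7,5): turn R to W, flip to black, move to (7,4). |black|=6
Step 4: on WHITE (7,4): turn R to N, flip to black, move to (6,4). |black|=7
Step 5: on BLACK (6,4): turn L to W, flip to white, move to (6,3). |black|=6
Step 6: on WHITE (6,3): turn R to N, flip to black, move to (5,3). |black|=7
Step 7: on WHITE (5,3): turn R to E, flip to black, move to (5,4). |black|=8
Step 8: on WHITE (5,4): turn R to S, flip to black, move to (6,4). |black|=9
Step 9: on WHITE (6,4): turn R to W, flip to black, move to (6,3). |black|=10
Step 10: on BLACK (6,3): turn L to S, flip to white, move to (7,3). |black|=9
Step 11: on WHITE (7,3): turn R to W, flip to black, move to (7,2). |black|=10
Step 12: on BLACK (7,2): turn L to S, flip to white, move to (8,2). |black|=9
Step 13: on WHITE (8,2): turn R to W, flip to black, move to (8,1). |black|=10
Step 14: on WHITE (8,1): turn R to N, flip to black, move to (7,1). |black|=11
Step 15: on WHITE (7,1): turn R to E, flip to black, move to (7,2). |black|=12
Step 16: on WHITE (7,2): turn R to S, flip to black, move to (8,2). |black|=13
Step 17: on BLACK (8,2): turn L to E, flip to white, move to (8,3). |black|=12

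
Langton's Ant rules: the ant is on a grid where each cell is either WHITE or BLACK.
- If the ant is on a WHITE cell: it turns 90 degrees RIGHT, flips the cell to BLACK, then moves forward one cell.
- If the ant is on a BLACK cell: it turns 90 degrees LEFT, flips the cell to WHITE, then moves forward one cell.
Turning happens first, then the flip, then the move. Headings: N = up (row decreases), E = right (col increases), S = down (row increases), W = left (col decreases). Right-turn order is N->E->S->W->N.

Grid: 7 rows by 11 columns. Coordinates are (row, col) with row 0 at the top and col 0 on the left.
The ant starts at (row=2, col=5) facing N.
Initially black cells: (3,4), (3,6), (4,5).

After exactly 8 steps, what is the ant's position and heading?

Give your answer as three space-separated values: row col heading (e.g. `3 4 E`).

Step 1: on WHITE (2,5): turn R to E, flip to black, move to (2,6). |black|=4
Step 2: on WHITE (2,6): turn R to S, flip to black, move to (3,6). |black|=5
Step 3: on BLACK (3,6): turn L to E, flip to white, move to (3,7). |black|=4
Step 4: on WHITE (3,7): turn R to S, flip to black, move to (4,7). |black|=5
Step 5: on WHITE (4,7): turn R to W, flip to black, move to (4,6). |black|=6
Step 6: on WHITE (4,6): turn R to N, flip to black, move to (3,6). |black|=7
Step 7: on WHITE (3,6): turn R to E, flip to black, move to (3,7). |black|=8
Step 8: on BLACK (3,7): turn L to N, flip to white, move to (2,7). |black|=7

Answer: 2 7 N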